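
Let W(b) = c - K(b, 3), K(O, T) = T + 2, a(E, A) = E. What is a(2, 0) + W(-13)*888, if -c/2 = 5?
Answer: -13318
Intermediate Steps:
K(O, T) = 2 + T
c = -10 (c = -2*5 = -10)
W(b) = -15 (W(b) = -10 - (2 + 3) = -10 - 1*5 = -10 - 5 = -15)
a(2, 0) + W(-13)*888 = 2 - 15*888 = 2 - 13320 = -13318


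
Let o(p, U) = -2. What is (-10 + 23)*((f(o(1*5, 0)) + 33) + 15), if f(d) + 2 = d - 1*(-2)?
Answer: 598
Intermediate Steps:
f(d) = d (f(d) = -2 + (d - 1*(-2)) = -2 + (d + 2) = -2 + (2 + d) = d)
(-10 + 23)*((f(o(1*5, 0)) + 33) + 15) = (-10 + 23)*((-2 + 33) + 15) = 13*(31 + 15) = 13*46 = 598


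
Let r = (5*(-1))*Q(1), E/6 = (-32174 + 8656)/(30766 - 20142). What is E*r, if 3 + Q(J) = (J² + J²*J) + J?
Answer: 0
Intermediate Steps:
Q(J) = -3 + J + J² + J³ (Q(J) = -3 + ((J² + J²*J) + J) = -3 + ((J² + J³) + J) = -3 + (J + J² + J³) = -3 + J + J² + J³)
E = -35277/2656 (E = 6*((-32174 + 8656)/(30766 - 20142)) = 6*(-23518/10624) = 6*(-23518*1/10624) = 6*(-11759/5312) = -35277/2656 ≈ -13.282)
r = 0 (r = (5*(-1))*(-3 + 1 + 1² + 1³) = -5*(-3 + 1 + 1 + 1) = -5*0 = 0)
E*r = -35277/2656*0 = 0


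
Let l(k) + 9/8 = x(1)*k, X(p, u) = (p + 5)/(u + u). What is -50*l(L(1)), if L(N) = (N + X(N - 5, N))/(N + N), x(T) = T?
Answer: 75/4 ≈ 18.750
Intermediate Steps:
X(p, u) = (5 + p)/(2*u) (X(p, u) = (5 + p)/((2*u)) = (5 + p)*(1/(2*u)) = (5 + p)/(2*u))
L(N) = (½ + N)/(2*N) (L(N) = (N + (5 + (N - 5))/(2*N))/(N + N) = (N + (5 + (-5 + N))/(2*N))/((2*N)) = (N + N/(2*N))*(1/(2*N)) = (N + ½)*(1/(2*N)) = (½ + N)*(1/(2*N)) = (½ + N)/(2*N))
l(k) = -9/8 + k (l(k) = -9/8 + 1*k = -9/8 + k)
-50*l(L(1)) = -50*(-9/8 + (¼)*(1 + 2*1)/1) = -50*(-9/8 + (¼)*1*(1 + 2)) = -50*(-9/8 + (¼)*1*3) = -50*(-9/8 + ¾) = -50*(-3/8) = 75/4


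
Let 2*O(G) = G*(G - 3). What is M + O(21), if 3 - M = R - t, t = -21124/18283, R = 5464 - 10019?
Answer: 86768277/18283 ≈ 4745.8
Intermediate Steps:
R = -4555
t = -21124/18283 (t = -21124*1/18283 = -21124/18283 ≈ -1.1554)
O(G) = G*(-3 + G)/2 (O(G) = (G*(G - 3))/2 = (G*(-3 + G))/2 = G*(-3 + G)/2)
M = 83312790/18283 (M = 3 - (-4555 - 1*(-21124/18283)) = 3 - (-4555 + 21124/18283) = 3 - 1*(-83257941/18283) = 3 + 83257941/18283 = 83312790/18283 ≈ 4556.8)
M + O(21) = 83312790/18283 + (1/2)*21*(-3 + 21) = 83312790/18283 + (1/2)*21*18 = 83312790/18283 + 189 = 86768277/18283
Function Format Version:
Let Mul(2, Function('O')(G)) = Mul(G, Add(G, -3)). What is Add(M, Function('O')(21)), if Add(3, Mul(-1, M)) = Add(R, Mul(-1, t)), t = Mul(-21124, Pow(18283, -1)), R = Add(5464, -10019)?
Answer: Rational(86768277, 18283) ≈ 4745.8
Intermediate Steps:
R = -4555
t = Rational(-21124, 18283) (t = Mul(-21124, Rational(1, 18283)) = Rational(-21124, 18283) ≈ -1.1554)
Function('O')(G) = Mul(Rational(1, 2), G, Add(-3, G)) (Function('O')(G) = Mul(Rational(1, 2), Mul(G, Add(G, -3))) = Mul(Rational(1, 2), Mul(G, Add(-3, G))) = Mul(Rational(1, 2), G, Add(-3, G)))
M = Rational(83312790, 18283) (M = Add(3, Mul(-1, Add(-4555, Mul(-1, Rational(-21124, 18283))))) = Add(3, Mul(-1, Add(-4555, Rational(21124, 18283)))) = Add(3, Mul(-1, Rational(-83257941, 18283))) = Add(3, Rational(83257941, 18283)) = Rational(83312790, 18283) ≈ 4556.8)
Add(M, Function('O')(21)) = Add(Rational(83312790, 18283), Mul(Rational(1, 2), 21, Add(-3, 21))) = Add(Rational(83312790, 18283), Mul(Rational(1, 2), 21, 18)) = Add(Rational(83312790, 18283), 189) = Rational(86768277, 18283)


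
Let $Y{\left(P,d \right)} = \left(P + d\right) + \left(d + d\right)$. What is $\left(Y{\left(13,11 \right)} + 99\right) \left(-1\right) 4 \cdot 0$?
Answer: $0$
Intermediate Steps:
$Y{\left(P,d \right)} = P + 3 d$ ($Y{\left(P,d \right)} = \left(P + d\right) + 2 d = P + 3 d$)
$\left(Y{\left(13,11 \right)} + 99\right) \left(-1\right) 4 \cdot 0 = \left(\left(13 + 3 \cdot 11\right) + 99\right) \left(-1\right) 4 \cdot 0 = \left(\left(13 + 33\right) + 99\right) \left(\left(-4\right) 0\right) = \left(46 + 99\right) 0 = 145 \cdot 0 = 0$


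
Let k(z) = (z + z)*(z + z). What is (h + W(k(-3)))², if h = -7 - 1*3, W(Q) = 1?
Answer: 81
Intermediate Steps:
k(z) = 4*z² (k(z) = (2*z)*(2*z) = 4*z²)
h = -10 (h = -7 - 3 = -10)
(h + W(k(-3)))² = (-10 + 1)² = (-9)² = 81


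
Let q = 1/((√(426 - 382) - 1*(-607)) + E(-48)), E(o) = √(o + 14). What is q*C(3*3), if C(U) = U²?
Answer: 81/(607 + 2*√11 + I*√34) ≈ 0.13199 - 0.0012542*I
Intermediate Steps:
E(o) = √(14 + o)
q = 1/(607 + 2*√11 + I*√34) (q = 1/((√(426 - 382) - 1*(-607)) + √(14 - 48)) = 1/((√44 + 607) + √(-34)) = 1/((2*√11 + 607) + I*√34) = 1/((607 + 2*√11) + I*√34) = 1/(607 + 2*√11 + I*√34) ≈ 0.0016295 - 1.548e-5*I)
q*C(3*3) = (3*3)²/(607 + 2*√11 + I*√34) = 9²/(607 + 2*√11 + I*√34) = 81/(607 + 2*√11 + I*√34)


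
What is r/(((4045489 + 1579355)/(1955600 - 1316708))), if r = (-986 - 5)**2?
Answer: 52286974521/468737 ≈ 1.1155e+5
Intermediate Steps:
r = 982081 (r = (-991)**2 = 982081)
r/(((4045489 + 1579355)/(1955600 - 1316708))) = 982081/(((4045489 + 1579355)/(1955600 - 1316708))) = 982081/((5624844/638892)) = 982081/((5624844*(1/638892))) = 982081/(468737/53241) = 982081*(53241/468737) = 52286974521/468737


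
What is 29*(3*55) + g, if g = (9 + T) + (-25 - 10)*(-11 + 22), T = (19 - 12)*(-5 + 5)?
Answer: 4409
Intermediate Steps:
T = 0 (T = 7*0 = 0)
g = -376 (g = (9 + 0) + (-25 - 10)*(-11 + 22) = 9 - 35*11 = 9 - 385 = -376)
29*(3*55) + g = 29*(3*55) - 376 = 29*165 - 376 = 4785 - 376 = 4409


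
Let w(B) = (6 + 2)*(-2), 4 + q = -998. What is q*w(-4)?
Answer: 16032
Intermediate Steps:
q = -1002 (q = -4 - 998 = -1002)
w(B) = -16 (w(B) = 8*(-2) = -16)
q*w(-4) = -1002*(-16) = 16032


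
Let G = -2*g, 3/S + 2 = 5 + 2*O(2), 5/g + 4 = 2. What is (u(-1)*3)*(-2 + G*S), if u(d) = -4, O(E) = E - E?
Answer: -36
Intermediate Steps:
O(E) = 0
g = -5/2 (g = 5/(-4 + 2) = 5/(-2) = 5*(-½) = -5/2 ≈ -2.5000)
S = 1 (S = 3/(-2 + (5 + 2*0)) = 3/(-2 + (5 + 0)) = 3/(-2 + 5) = 3/3 = 3*(⅓) = 1)
G = 5 (G = -2*(-5/2) = 5)
(u(-1)*3)*(-2 + G*S) = (-4*3)*(-2 + 5*1) = -12*(-2 + 5) = -12*3 = -36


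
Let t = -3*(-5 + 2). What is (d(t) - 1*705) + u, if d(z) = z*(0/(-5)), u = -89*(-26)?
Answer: 1609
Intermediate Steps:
t = 9 (t = -3*(-3) = 9)
u = 2314
d(z) = 0 (d(z) = z*(0*(-⅕)) = z*0 = 0)
(d(t) - 1*705) + u = (0 - 1*705) + 2314 = (0 - 705) + 2314 = -705 + 2314 = 1609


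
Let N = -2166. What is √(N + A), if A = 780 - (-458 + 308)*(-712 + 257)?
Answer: 2*I*√17409 ≈ 263.89*I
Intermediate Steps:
A = -67470 (A = 780 - (-150)*(-455) = 780 - 1*68250 = 780 - 68250 = -67470)
√(N + A) = √(-2166 - 67470) = √(-69636) = 2*I*√17409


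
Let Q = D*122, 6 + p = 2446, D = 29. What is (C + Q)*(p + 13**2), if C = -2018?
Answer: 3965680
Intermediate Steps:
p = 2440 (p = -6 + 2446 = 2440)
Q = 3538 (Q = 29*122 = 3538)
(C + Q)*(p + 13**2) = (-2018 + 3538)*(2440 + 13**2) = 1520*(2440 + 169) = 1520*2609 = 3965680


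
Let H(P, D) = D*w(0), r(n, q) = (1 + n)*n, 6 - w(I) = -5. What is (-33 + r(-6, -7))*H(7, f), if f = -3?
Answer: 99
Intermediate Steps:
w(I) = 11 (w(I) = 6 - 1*(-5) = 6 + 5 = 11)
r(n, q) = n*(1 + n)
H(P, D) = 11*D (H(P, D) = D*11 = 11*D)
(-33 + r(-6, -7))*H(7, f) = (-33 - 6*(1 - 6))*(11*(-3)) = (-33 - 6*(-5))*(-33) = (-33 + 30)*(-33) = -3*(-33) = 99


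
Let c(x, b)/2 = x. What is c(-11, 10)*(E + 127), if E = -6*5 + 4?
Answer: -2222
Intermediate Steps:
c(x, b) = 2*x
E = -26 (E = -30 + 4 = -26)
c(-11, 10)*(E + 127) = (2*(-11))*(-26 + 127) = -22*101 = -2222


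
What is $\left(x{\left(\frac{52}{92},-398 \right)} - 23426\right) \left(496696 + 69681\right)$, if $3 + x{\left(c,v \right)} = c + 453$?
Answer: $- \frac{299293429995}{23} \approx -1.3013 \cdot 10^{10}$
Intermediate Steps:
$x{\left(c,v \right)} = 450 + c$ ($x{\left(c,v \right)} = -3 + \left(c + 453\right) = -3 + \left(453 + c\right) = 450 + c$)
$\left(x{\left(\frac{52}{92},-398 \right)} - 23426\right) \left(496696 + 69681\right) = \left(\left(450 + \frac{52}{92}\right) - 23426\right) \left(496696 + 69681\right) = \left(\left(450 + 52 \cdot \frac{1}{92}\right) - 23426\right) 566377 = \left(\left(450 + \frac{13}{23}\right) - 23426\right) 566377 = \left(\frac{10363}{23} - 23426\right) 566377 = \left(- \frac{528435}{23}\right) 566377 = - \frac{299293429995}{23}$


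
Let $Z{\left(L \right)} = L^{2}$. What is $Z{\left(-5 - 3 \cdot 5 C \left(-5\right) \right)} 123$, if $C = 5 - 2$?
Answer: $5953200$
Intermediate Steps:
$C = 3$ ($C = 5 - 2 = 3$)
$Z{\left(-5 - 3 \cdot 5 C \left(-5\right) \right)} 123 = \left(-5 - 3 \cdot 5 \cdot 3 \left(-5\right)\right)^{2} \cdot 123 = \left(-5 - 3 \cdot 15 \left(-5\right)\right)^{2} \cdot 123 = \left(-5 - -225\right)^{2} \cdot 123 = \left(-5 + 225\right)^{2} \cdot 123 = 220^{2} \cdot 123 = 48400 \cdot 123 = 5953200$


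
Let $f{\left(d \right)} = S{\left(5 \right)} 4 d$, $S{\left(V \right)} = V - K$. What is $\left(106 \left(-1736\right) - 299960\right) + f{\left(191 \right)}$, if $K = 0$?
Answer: $-480156$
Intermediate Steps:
$S{\left(V \right)} = V$ ($S{\left(V \right)} = V - 0 = V + 0 = V$)
$f{\left(d \right)} = 20 d$ ($f{\left(d \right)} = 5 \cdot 4 d = 20 d$)
$\left(106 \left(-1736\right) - 299960\right) + f{\left(191 \right)} = \left(106 \left(-1736\right) - 299960\right) + 20 \cdot 191 = \left(-184016 - 299960\right) + 3820 = -483976 + 3820 = -480156$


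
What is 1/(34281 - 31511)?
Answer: 1/2770 ≈ 0.00036101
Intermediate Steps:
1/(34281 - 31511) = 1/2770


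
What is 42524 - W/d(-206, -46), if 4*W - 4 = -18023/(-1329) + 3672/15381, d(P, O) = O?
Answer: 17771331337159/417912024 ≈ 42524.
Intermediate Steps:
W = 40428583/9085044 (W = 1 + (-18023/(-1329) + 3672/15381)/4 = 1 + (-18023*(-1/1329) + 3672*(1/15381))/4 = 1 + (18023/1329 + 408/1709)/4 = 1 + (1/4)*(31343539/2271261) = 1 + 31343539/9085044 = 40428583/9085044 ≈ 4.4500)
42524 - W/d(-206, -46) = 42524 - 40428583/(9085044*(-46)) = 42524 - 40428583*(-1)/(9085044*46) = 42524 - 1*(-40428583/417912024) = 42524 + 40428583/417912024 = 17771331337159/417912024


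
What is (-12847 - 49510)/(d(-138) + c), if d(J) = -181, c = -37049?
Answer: 62357/37230 ≈ 1.6749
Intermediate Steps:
(-12847 - 49510)/(d(-138) + c) = (-12847 - 49510)/(-181 - 37049) = -62357/(-37230) = -62357*(-1/37230) = 62357/37230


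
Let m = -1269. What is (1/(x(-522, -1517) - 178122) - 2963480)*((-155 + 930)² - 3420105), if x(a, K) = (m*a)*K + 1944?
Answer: 2099446769138001023270/251266071 ≈ 8.3555e+12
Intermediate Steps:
x(a, K) = 1944 - 1269*K*a (x(a, K) = (-1269*a)*K + 1944 = -1269*K*a + 1944 = 1944 - 1269*K*a)
(1/(x(-522, -1517) - 178122) - 2963480)*((-155 + 930)² - 3420105) = (1/((1944 - 1269*(-1517)*(-522)) - 178122) - 2963480)*((-155 + 930)² - 3420105) = (1/((1944 - 1004888106) - 178122) - 2963480)*(775² - 3420105) = (1/(-1004886162 - 178122) - 2963480)*(600625 - 3420105) = (1/(-1005064284) - 2963480)*(-2819480) = (-1/1005064284 - 2963480)*(-2819480) = -2978487904348321/1005064284*(-2819480) = 2099446769138001023270/251266071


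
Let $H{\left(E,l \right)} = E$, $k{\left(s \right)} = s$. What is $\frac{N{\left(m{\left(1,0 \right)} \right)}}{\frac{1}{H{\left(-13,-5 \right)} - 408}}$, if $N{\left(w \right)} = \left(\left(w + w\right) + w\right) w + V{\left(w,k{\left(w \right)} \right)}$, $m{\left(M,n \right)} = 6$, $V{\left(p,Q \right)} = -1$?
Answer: $-45047$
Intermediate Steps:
$N{\left(w \right)} = -1 + 3 w^{2}$ ($N{\left(w \right)} = \left(\left(w + w\right) + w\right) w - 1 = \left(2 w + w\right) w - 1 = 3 w w - 1 = 3 w^{2} - 1 = -1 + 3 w^{2}$)
$\frac{N{\left(m{\left(1,0 \right)} \right)}}{\frac{1}{H{\left(-13,-5 \right)} - 408}} = \frac{-1 + 3 \cdot 6^{2}}{\frac{1}{-13 - 408}} = \frac{-1 + 3 \cdot 36}{\frac{1}{-421}} = \frac{-1 + 108}{- \frac{1}{421}} = 107 \left(-421\right) = -45047$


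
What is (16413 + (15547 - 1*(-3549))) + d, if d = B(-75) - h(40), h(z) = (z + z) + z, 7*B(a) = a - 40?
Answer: 247608/7 ≈ 35373.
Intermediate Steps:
B(a) = -40/7 + a/7 (B(a) = (a - 40)/7 = (-40 + a)/7 = -40/7 + a/7)
h(z) = 3*z (h(z) = 2*z + z = 3*z)
d = -955/7 (d = (-40/7 + (⅐)*(-75)) - 3*40 = (-40/7 - 75/7) - 1*120 = -115/7 - 120 = -955/7 ≈ -136.43)
(16413 + (15547 - 1*(-3549))) + d = (16413 + (15547 - 1*(-3549))) - 955/7 = (16413 + (15547 + 3549)) - 955/7 = (16413 + 19096) - 955/7 = 35509 - 955/7 = 247608/7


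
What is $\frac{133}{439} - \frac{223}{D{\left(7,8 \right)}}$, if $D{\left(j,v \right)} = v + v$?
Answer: $- \frac{95769}{7024} \approx -13.635$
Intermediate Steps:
$D{\left(j,v \right)} = 2 v$
$\frac{133}{439} - \frac{223}{D{\left(7,8 \right)}} = \frac{133}{439} - \frac{223}{2 \cdot 8} = 133 \cdot \frac{1}{439} - \frac{223}{16} = \frac{133}{439} - \frac{223}{16} = - \frac{95769}{7024}$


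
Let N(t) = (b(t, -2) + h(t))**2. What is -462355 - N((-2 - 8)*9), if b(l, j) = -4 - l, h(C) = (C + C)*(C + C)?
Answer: -1055802551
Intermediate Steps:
h(C) = 4*C**2 (h(C) = (2*C)*(2*C) = 4*C**2)
N(t) = (-4 - t + 4*t**2)**2 (N(t) = ((-4 - t) + 4*t**2)**2 = (-4 - t + 4*t**2)**2)
-462355 - N((-2 - 8)*9) = -462355 - (4 + (-2 - 8)*9 - 4*81*(-2 - 8)**2)**2 = -462355 - (4 - 10*9 - 4*(-10*9)**2)**2 = -462355 - (4 - 90 - 4*(-90)**2)**2 = -462355 - (4 - 90 - 4*8100)**2 = -462355 - (4 - 90 - 32400)**2 = -462355 - 1*(-32486)**2 = -462355 - 1*1055340196 = -462355 - 1055340196 = -1055802551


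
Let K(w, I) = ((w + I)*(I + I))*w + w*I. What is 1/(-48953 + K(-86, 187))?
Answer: -1/3313599 ≈ -3.0179e-7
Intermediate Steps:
K(w, I) = I*w + 2*I*w*(I + w) (K(w, I) = ((I + w)*(2*I))*w + I*w = (2*I*(I + w))*w + I*w = 2*I*w*(I + w) + I*w = I*w + 2*I*w*(I + w))
1/(-48953 + K(-86, 187)) = 1/(-48953 + 187*(-86)*(1 + 2*187 + 2*(-86))) = 1/(-48953 + 187*(-86)*(1 + 374 - 172)) = 1/(-48953 + 187*(-86)*203) = 1/(-48953 - 3264646) = 1/(-3313599) = -1/3313599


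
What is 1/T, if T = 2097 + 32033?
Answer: 1/34130 ≈ 2.9300e-5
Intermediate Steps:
T = 34130
1/T = 1/34130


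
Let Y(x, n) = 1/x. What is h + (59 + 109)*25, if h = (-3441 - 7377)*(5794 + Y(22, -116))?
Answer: -689433621/11 ≈ -6.2676e+7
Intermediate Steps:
h = -689479821/11 (h = (-3441 - 7377)*(5794 + 1/22) = -10818*(5794 + 1/22) = -10818*127469/22 = -689479821/11 ≈ -6.2680e+7)
h + (59 + 109)*25 = -689479821/11 + (59 + 109)*25 = -689479821/11 + 168*25 = -689479821/11 + 4200 = -689433621/11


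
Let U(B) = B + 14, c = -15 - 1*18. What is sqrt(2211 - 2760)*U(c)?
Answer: -57*I*sqrt(61) ≈ -445.18*I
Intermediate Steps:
c = -33 (c = -15 - 18 = -33)
U(B) = 14 + B
sqrt(2211 - 2760)*U(c) = sqrt(2211 - 2760)*(14 - 33) = sqrt(-549)*(-19) = (3*I*sqrt(61))*(-19) = -57*I*sqrt(61)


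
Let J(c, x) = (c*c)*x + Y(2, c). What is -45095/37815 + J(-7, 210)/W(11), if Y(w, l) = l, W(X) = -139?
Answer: -79023970/1051257 ≈ -75.171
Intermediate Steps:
J(c, x) = c + x*c² (J(c, x) = (c*c)*x + c = c²*x + c = x*c² + c = c + x*c²)
-45095/37815 + J(-7, 210)/W(11) = -45095/37815 - 7*(1 - 7*210)/(-139) = -45095*1/37815 - 7*(1 - 1470)*(-1/139) = -9019/7563 - 7*(-1469)*(-1/139) = -9019/7563 + 10283*(-1/139) = -9019/7563 - 10283/139 = -79023970/1051257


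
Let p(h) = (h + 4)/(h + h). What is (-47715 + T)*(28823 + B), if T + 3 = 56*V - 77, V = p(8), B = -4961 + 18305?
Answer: -2013600751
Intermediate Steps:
B = 13344
p(h) = (4 + h)/(2*h) (p(h) = (4 + h)/((2*h)) = (4 + h)*(1/(2*h)) = (4 + h)/(2*h))
V = ¾ (V = (½)*(4 + 8)/8 = (½)*(⅛)*12 = ¾ ≈ 0.75000)
T = -38 (T = -3 + (56*(¾) - 77) = -3 + (42 - 77) = -3 - 35 = -38)
(-47715 + T)*(28823 + B) = (-47715 - 38)*(28823 + 13344) = -47753*42167 = -2013600751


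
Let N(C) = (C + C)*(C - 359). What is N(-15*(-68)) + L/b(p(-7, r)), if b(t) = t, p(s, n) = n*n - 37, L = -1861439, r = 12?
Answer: 142421641/107 ≈ 1.3310e+6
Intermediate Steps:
p(s, n) = -37 + n² (p(s, n) = n² - 37 = -37 + n²)
N(C) = 2*C*(-359 + C) (N(C) = (2*C)*(-359 + C) = 2*C*(-359 + C))
N(-15*(-68)) + L/b(p(-7, r)) = 2*(-15*(-68))*(-359 - 15*(-68)) - 1861439/(-37 + 12²) = 2*1020*(-359 + 1020) - 1861439/(-37 + 144) = 2*1020*661 - 1861439/107 = 1348440 - 1861439*1/107 = 1348440 - 1861439/107 = 142421641/107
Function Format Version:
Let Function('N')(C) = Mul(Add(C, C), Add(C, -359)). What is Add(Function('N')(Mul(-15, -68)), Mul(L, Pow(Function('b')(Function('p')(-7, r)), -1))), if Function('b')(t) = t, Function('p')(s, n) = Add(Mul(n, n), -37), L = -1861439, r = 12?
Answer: Rational(142421641, 107) ≈ 1.3310e+6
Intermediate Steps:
Function('p')(s, n) = Add(-37, Pow(n, 2)) (Function('p')(s, n) = Add(Pow(n, 2), -37) = Add(-37, Pow(n, 2)))
Function('N')(C) = Mul(2, C, Add(-359, C)) (Function('N')(C) = Mul(Mul(2, C), Add(-359, C)) = Mul(2, C, Add(-359, C)))
Add(Function('N')(Mul(-15, -68)), Mul(L, Pow(Function('b')(Function('p')(-7, r)), -1))) = Add(Mul(2, Mul(-15, -68), Add(-359, Mul(-15, -68))), Mul(-1861439, Pow(Add(-37, Pow(12, 2)), -1))) = Add(Mul(2, 1020, Add(-359, 1020)), Mul(-1861439, Pow(Add(-37, 144), -1))) = Add(Mul(2, 1020, 661), Mul(-1861439, Pow(107, -1))) = Add(1348440, Mul(-1861439, Rational(1, 107))) = Add(1348440, Rational(-1861439, 107)) = Rational(142421641, 107)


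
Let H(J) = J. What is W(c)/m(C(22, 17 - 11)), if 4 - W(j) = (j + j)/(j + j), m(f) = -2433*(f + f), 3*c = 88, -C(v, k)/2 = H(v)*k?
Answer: 1/428208 ≈ 2.3353e-6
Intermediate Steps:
C(v, k) = -2*k*v (C(v, k) = -2*v*k = -2*k*v)
c = 88/3 (c = (⅓)*88 = 88/3 ≈ 29.333)
m(f) = -4866*f
W(j) = 3 (W(j) = 4 - (j + j)/(j + j) = 4 - 2*j/(2*j) = 4 - 2*j*1/(2*j) = 4 - 1*1 = 4 - 1 = 3)
W(c)/m(C(22, 17 - 11)) = 3/((-(-9732)*(17 - 11)*22)) = 3/((-(-9732)*6*22)) = 3/((-4866*(-264))) = 3/1284624 = 3*(1/1284624) = 1/428208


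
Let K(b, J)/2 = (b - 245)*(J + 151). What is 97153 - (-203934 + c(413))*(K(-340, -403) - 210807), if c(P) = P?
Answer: 17102577346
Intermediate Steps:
K(b, J) = 2*(-245 + b)*(151 + J) (K(b, J) = 2*((b - 245)*(J + 151)) = 2*((-245 + b)*(151 + J)) = 2*(-245 + b)*(151 + J))
97153 - (-203934 + c(413))*(K(-340, -403) - 210807) = 97153 - (-203934 + 413)*((-73990 - 490*(-403) + 302*(-340) + 2*(-403)*(-340)) - 210807) = 97153 - (-203521)*((-73990 + 197470 - 102680 + 274040) - 210807) = 97153 - (-203521)*(294840 - 210807) = 97153 - (-203521)*84033 = 97153 - 1*(-17102480193) = 97153 + 17102480193 = 17102577346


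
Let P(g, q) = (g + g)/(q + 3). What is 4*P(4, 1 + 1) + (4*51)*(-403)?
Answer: -411028/5 ≈ -82206.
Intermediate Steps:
P(g, q) = 2*g/(3 + q) (P(g, q) = (2*g)/(3 + q) = 2*g/(3 + q))
4*P(4, 1 + 1) + (4*51)*(-403) = 4*(2*4/(3 + (1 + 1))) + (4*51)*(-403) = 4*(2*4/(3 + 2)) + 204*(-403) = 4*(2*4/5) - 82212 = 4*(2*4*(⅕)) - 82212 = 4*(8/5) - 82212 = 32/5 - 82212 = -411028/5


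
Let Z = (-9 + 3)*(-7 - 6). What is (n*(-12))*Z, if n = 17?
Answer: -15912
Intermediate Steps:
Z = 78 (Z = -6*(-13) = 78)
(n*(-12))*Z = (17*(-12))*78 = -204*78 = -15912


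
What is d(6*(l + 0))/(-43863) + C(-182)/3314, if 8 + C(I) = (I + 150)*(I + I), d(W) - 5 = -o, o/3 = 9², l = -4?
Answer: 255677026/72680991 ≈ 3.5178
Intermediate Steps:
o = 243 (o = 3*9² = 3*81 = 243)
d(W) = -238 (d(W) = 5 - 1*243 = 5 - 243 = -238)
C(I) = -8 + 2*I*(150 + I) (C(I) = -8 + (I + 150)*(I + I) = -8 + (150 + I)*(2*I) = -8 + 2*I*(150 + I))
d(6*(l + 0))/(-43863) + C(-182)/3314 = -238/(-43863) + (-8 + 2*(-182)² + 300*(-182))/3314 = -238*(-1/43863) + (-8 + 2*33124 - 54600)*(1/3314) = 238/43863 + (-8 + 66248 - 54600)*(1/3314) = 238/43863 + 11640*(1/3314) = 238/43863 + 5820/1657 = 255677026/72680991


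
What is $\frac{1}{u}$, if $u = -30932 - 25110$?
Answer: $- \frac{1}{56042} \approx -1.7844 \cdot 10^{-5}$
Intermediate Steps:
$u = -56042$ ($u = -30932 - 25110 = -56042$)
$\frac{1}{u} = \frac{1}{-56042} = - \frac{1}{56042}$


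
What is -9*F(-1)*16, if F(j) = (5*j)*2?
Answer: 1440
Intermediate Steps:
F(j) = 10*j
-9*F(-1)*16 = -90*(-1)*16 = -9*(-10)*16 = 90*16 = 1440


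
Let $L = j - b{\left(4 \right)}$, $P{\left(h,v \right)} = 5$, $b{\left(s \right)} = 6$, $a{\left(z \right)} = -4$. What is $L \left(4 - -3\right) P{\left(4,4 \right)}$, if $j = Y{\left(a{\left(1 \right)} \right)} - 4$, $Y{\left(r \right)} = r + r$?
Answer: $-630$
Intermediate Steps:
$Y{\left(r \right)} = 2 r$
$j = -12$ ($j = 2 \left(-4\right) - 4 = -8 - 4 = -12$)
$L = -18$ ($L = -12 - 6 = -18$)
$L \left(4 - -3\right) P{\left(4,4 \right)} = - 18 \left(4 - -3\right) 5 = - 18 \left(4 + 3\right) 5 = \left(-18\right) 7 \cdot 5 = \left(-126\right) 5 = -630$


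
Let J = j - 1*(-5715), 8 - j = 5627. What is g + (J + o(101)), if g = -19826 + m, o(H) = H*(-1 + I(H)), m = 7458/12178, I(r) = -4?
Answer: -123207186/6089 ≈ -20234.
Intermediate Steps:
j = -5619 (j = 8 - 1*5627 = 8 - 5627 = -5619)
m = 3729/6089 (m = 7458*(1/12178) = 3729/6089 ≈ 0.61242)
o(H) = -5*H (o(H) = H*(-1 - 4) = H*(-5) = -5*H)
g = -120716785/6089 (g = -19826 + 3729/6089 = -120716785/6089 ≈ -19825.)
J = 96 (J = -5619 - 1*(-5715) = -5619 + 5715 = 96)
g + (J + o(101)) = -120716785/6089 + (96 - 5*101) = -120716785/6089 + (96 - 505) = -120716785/6089 - 409 = -123207186/6089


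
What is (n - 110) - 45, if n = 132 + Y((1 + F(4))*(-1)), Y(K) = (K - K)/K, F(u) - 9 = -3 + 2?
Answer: -23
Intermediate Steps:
F(u) = 8 (F(u) = 9 + (-3 + 2) = 9 - 1 = 8)
Y(K) = 0 (Y(K) = 0/K = 0)
n = 132 (n = 132 + 0 = 132)
(n - 110) - 45 = (132 - 110) - 45 = 22 - 45 = -23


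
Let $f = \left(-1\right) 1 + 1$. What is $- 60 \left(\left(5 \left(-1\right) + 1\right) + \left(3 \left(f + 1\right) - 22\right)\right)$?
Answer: $1380$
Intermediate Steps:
$f = 0$ ($f = -1 + 1 = 0$)
$- 60 \left(\left(5 \left(-1\right) + 1\right) + \left(3 \left(f + 1\right) - 22\right)\right) = - 60 \left(\left(5 \left(-1\right) + 1\right) + \left(3 \left(0 + 1\right) - 22\right)\right) = - 60 \left(\left(-5 + 1\right) + \left(3 \cdot 1 - 22\right)\right) = - 60 \left(-4 + \left(3 - 22\right)\right) = - 60 \left(-4 - 19\right) = \left(-60\right) \left(-23\right) = 1380$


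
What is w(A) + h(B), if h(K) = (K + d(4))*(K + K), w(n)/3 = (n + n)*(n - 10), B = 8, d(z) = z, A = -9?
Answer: 1218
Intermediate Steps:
w(n) = 6*n*(-10 + n) (w(n) = 3*((n + n)*(n - 10)) = 3*((2*n)*(-10 + n)) = 3*(2*n*(-10 + n)) = 6*n*(-10 + n))
h(K) = 2*K*(4 + K) (h(K) = (K + 4)*(K + K) = (4 + K)*(2*K) = 2*K*(4 + K))
w(A) + h(B) = 6*(-9)*(-10 - 9) + 2*8*(4 + 8) = 6*(-9)*(-19) + 2*8*12 = 1026 + 192 = 1218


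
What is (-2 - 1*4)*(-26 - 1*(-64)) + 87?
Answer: -141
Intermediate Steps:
(-2 - 1*4)*(-26 - 1*(-64)) + 87 = (-2 - 4)*(-26 + 64) + 87 = -6*38 + 87 = -228 + 87 = -141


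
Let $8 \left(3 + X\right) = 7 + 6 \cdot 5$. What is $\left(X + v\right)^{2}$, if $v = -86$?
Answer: $\frac{455625}{64} \approx 7119.1$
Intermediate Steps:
$X = \frac{13}{8}$ ($X = -3 + \frac{7 + 6 \cdot 5}{8} = -3 + \frac{7 + 30}{8} = -3 + \frac{1}{8} \cdot 37 = -3 + \frac{37}{8} = \frac{13}{8} \approx 1.625$)
$\left(X + v\right)^{2} = \left(\frac{13}{8} - 86\right)^{2} = \left(- \frac{675}{8}\right)^{2} = \frac{455625}{64}$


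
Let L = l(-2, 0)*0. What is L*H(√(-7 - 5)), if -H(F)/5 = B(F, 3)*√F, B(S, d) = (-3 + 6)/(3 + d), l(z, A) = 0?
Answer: 0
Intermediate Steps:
B(S, d) = 3/(3 + d)
L = 0 (L = 0*0 = 0)
H(F) = -5*√F/2 (H(F) = -5*3/(3 + 3)*√F = -5*3/6*√F = -5*3*(⅙)*√F = -5*√F/2)
L*H(√(-7 - 5)) = 0*(-5*(-7 - 5)^(¼)/2) = 0*(-5*(-3)^(¼)*√2/2) = 0*(-5*√2*3^(¼)*√I/2) = 0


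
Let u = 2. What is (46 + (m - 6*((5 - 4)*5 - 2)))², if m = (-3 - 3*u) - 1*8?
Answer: 121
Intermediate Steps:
m = -17 (m = (-3 - 3*2) - 1*8 = (-3 - 6) - 8 = -9 - 8 = -17)
(46 + (m - 6*((5 - 4)*5 - 2)))² = (46 + (-17 - 6*((5 - 4)*5 - 2)))² = (46 + (-17 - 6*(1*5 - 2)))² = (46 + (-17 - 6*(5 - 2)))² = (46 + (-17 - 6*3))² = (46 + (-17 - 1*18))² = (46 + (-17 - 18))² = (46 - 35)² = 11² = 121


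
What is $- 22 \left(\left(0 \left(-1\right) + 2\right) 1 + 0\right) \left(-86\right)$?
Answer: $3784$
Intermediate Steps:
$- 22 \left(\left(0 \left(-1\right) + 2\right) 1 + 0\right) \left(-86\right) = - 22 \left(\left(0 + 2\right) 1 + 0\right) \left(-86\right) = - 22 \left(2 \cdot 1 + 0\right) \left(-86\right) = - 22 \left(2 + 0\right) \left(-86\right) = \left(-22\right) 2 \left(-86\right) = \left(-44\right) \left(-86\right) = 3784$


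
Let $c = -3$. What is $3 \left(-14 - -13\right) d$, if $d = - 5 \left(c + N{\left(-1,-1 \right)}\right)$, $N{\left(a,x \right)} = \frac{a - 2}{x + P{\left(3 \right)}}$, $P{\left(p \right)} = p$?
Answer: $- \frac{135}{2} \approx -67.5$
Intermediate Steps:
$N{\left(a,x \right)} = \frac{-2 + a}{3 + x}$ ($N{\left(a,x \right)} = \frac{a - 2}{x + 3} = \frac{-2 + a}{3 + x}$)
$d = \frac{45}{2}$ ($d = - 5 \left(-3 + \frac{-2 - 1}{3 - 1}\right) = - 5 \left(-3 + \frac{1}{2} \left(-3\right)\right) = - 5 \left(-3 - \frac{3}{2}\right) = \left(-5\right) \left(- \frac{9}{2}\right) = \frac{45}{2} \approx 22.5$)
$3 \left(-14 - -13\right) d = 3 \left(-14 - -13\right) \frac{45}{2} = 3 \left(-14 + 13\right) \frac{45}{2} = 3 \left(-1\right) \frac{45}{2} = \left(-3\right) \frac{45}{2} = - \frac{135}{2}$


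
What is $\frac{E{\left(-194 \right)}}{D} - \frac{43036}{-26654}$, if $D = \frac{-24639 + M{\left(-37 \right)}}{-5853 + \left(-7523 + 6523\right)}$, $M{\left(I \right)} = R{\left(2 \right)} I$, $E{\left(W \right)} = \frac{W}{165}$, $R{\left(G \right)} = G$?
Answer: $\frac{6365887136}{4940252265} \approx 1.2886$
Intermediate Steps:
$E{\left(W \right)} = \frac{W}{165}$ ($E{\left(W \right)} = W \frac{1}{165} = \frac{W}{165}$)
$M{\left(I \right)} = 2 I$
$D = \frac{24713}{6853}$ ($D = \frac{-24639 + 2 \left(-37\right)}{-5853 + \left(-7523 + 6523\right)} = \frac{-24639 - 74}{-5853 - 1000} = - \frac{24713}{-6853} = \left(-24713\right) \left(- \frac{1}{6853}\right) = \frac{24713}{6853} \approx 3.6062$)
$\frac{E{\left(-194 \right)}}{D} - \frac{43036}{-26654} = \frac{\frac{1}{165} \left(-194\right)}{\frac{24713}{6853}} - \frac{43036}{-26654} = \left(- \frac{194}{165}\right) \frac{6853}{24713} - - \frac{21518}{13327} = - \frac{120862}{370695} + \frac{21518}{13327} = \frac{6365887136}{4940252265}$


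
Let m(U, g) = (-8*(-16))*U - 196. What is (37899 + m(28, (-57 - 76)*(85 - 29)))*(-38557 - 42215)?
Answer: -3334833564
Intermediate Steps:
m(U, g) = -196 + 128*U (m(U, g) = 128*U - 196 = -196 + 128*U)
(37899 + m(28, (-57 - 76)*(85 - 29)))*(-38557 - 42215) = (37899 + (-196 + 128*28))*(-38557 - 42215) = (37899 + (-196 + 3584))*(-80772) = (37899 + 3388)*(-80772) = 41287*(-80772) = -3334833564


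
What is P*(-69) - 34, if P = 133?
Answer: -9211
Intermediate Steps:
P*(-69) - 34 = 133*(-69) - 34 = -9177 - 34 = -9211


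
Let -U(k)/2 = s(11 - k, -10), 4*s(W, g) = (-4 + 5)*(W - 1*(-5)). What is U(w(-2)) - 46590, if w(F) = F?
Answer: -46599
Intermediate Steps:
s(W, g) = 5/4 + W/4 (s(W, g) = ((-4 + 5)*(W - 1*(-5)))/4 = (1*(W + 5))/4 = (1*(5 + W))/4 = (5 + W)/4 = 5/4 + W/4)
U(k) = -8 + k/2 (U(k) = -2*(5/4 + (11 - k)/4) = -2*(5/4 + (11/4 - k/4)) = -2*(4 - k/4) = -8 + k/2)
U(w(-2)) - 46590 = (-8 + (½)*(-2)) - 46590 = (-8 - 1) - 46590 = -9 - 46590 = -46599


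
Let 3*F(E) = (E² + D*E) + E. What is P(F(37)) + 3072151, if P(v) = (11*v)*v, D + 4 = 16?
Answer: 65296859/9 ≈ 7.2552e+6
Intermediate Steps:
D = 12 (D = -4 + 16 = 12)
F(E) = E²/3 + 13*E/3 (F(E) = ((E² + 12*E) + E)/3 = (E² + 13*E)/3 = E²/3 + 13*E/3)
P(v) = 11*v²
P(F(37)) + 3072151 = 11*((⅓)*37*(13 + 37))² + 3072151 = 11*((⅓)*37*50)² + 3072151 = 11*(1850/3)² + 3072151 = 11*(3422500/9) + 3072151 = 37647500/9 + 3072151 = 65296859/9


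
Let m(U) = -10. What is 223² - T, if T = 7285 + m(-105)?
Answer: 42454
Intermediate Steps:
T = 7275 (T = 7285 - 10 = 7275)
223² - T = 223² - 1*7275 = 49729 - 7275 = 42454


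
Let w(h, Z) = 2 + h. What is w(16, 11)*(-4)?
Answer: -72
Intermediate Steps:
w(16, 11)*(-4) = (2 + 16)*(-4) = 18*(-4) = -72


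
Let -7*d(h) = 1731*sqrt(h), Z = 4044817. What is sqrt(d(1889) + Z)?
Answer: sqrt(198196033 - 12117*sqrt(1889))/7 ≈ 2008.5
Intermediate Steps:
d(h) = -1731*sqrt(h)/7
sqrt(d(1889) + Z) = sqrt(-1731*sqrt(1889)/7 + 4044817) = sqrt(4044817 - 1731*sqrt(1889)/7)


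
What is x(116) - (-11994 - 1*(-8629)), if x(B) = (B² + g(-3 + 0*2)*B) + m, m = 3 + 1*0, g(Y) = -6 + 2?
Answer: 16360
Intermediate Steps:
g(Y) = -4
m = 3 (m = 3 + 0 = 3)
x(B) = 3 + B² - 4*B (x(B) = (B² - 4*B) + 3 = 3 + B² - 4*B)
x(116) - (-11994 - 1*(-8629)) = (3 + 116² - 4*116) - (-11994 - 1*(-8629)) = (3 + 13456 - 464) - (-11994 + 8629) = 12995 - 1*(-3365) = 12995 + 3365 = 16360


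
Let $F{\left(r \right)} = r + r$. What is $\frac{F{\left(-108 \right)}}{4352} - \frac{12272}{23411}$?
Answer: $- \frac{7308065}{12735584} \approx -0.57383$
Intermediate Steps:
$F{\left(r \right)} = 2 r$
$\frac{F{\left(-108 \right)}}{4352} - \frac{12272}{23411} = \frac{2 \left(-108\right)}{4352} - \frac{12272}{23411} = \left(-216\right) \frac{1}{4352} - \frac{12272}{23411} = - \frac{27}{544} - \frac{12272}{23411} = - \frac{7308065}{12735584}$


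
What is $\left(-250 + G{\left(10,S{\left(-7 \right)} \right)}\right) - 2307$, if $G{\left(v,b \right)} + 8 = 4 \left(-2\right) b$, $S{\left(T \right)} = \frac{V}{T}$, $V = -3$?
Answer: $- \frac{17979}{7} \approx -2568.4$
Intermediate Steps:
$S{\left(T \right)} = - \frac{3}{T}$
$G{\left(v,b \right)} = -8 - 8 b$ ($G{\left(v,b \right)} = -8 + 4 \left(-2\right) b = -8 - 8 b$)
$\left(-250 + G{\left(10,S{\left(-7 \right)} \right)}\right) - 2307 = \left(-250 - \left(8 + 8 \left(- \frac{3}{-7}\right)\right)\right) - 2307 = \left(-250 - \left(8 + 8 \left(\left(-3\right) \left(- \frac{1}{7}\right)\right)\right)\right) - 2307 = \left(-250 - \frac{80}{7}\right) - 2307 = - \frac{1830}{7} - 2307 = - \frac{17979}{7}$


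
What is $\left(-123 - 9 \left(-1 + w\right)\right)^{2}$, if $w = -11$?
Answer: $225$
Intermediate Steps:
$\left(-123 - 9 \left(-1 + w\right)\right)^{2} = \left(-123 - 9 \left(-1 - 11\right)\right)^{2} = \left(-123 - -108\right)^{2} = \left(-123 + 108\right)^{2} = \left(-15\right)^{2} = 225$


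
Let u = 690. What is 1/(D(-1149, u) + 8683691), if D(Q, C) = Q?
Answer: 1/8682542 ≈ 1.1517e-7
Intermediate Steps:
1/(D(-1149, u) + 8683691) = 1/(-1149 + 8683691) = 1/8682542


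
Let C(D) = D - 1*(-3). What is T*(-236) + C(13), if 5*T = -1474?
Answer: 347944/5 ≈ 69589.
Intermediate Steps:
T = -1474/5 (T = (1/5)*(-1474) = -1474/5 ≈ -294.80)
C(D) = 3 + D (C(D) = D + 3 = 3 + D)
T*(-236) + C(13) = -1474/5*(-236) + (3 + 13) = 347864/5 + 16 = 347944/5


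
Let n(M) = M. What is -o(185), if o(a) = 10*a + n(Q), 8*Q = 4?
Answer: -3701/2 ≈ -1850.5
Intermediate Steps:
Q = ½ (Q = (⅛)*4 = ½ ≈ 0.50000)
o(a) = ½ + 10*a (o(a) = 10*a + ½ = ½ + 10*a)
-o(185) = -(½ + 10*185) = -(½ + 1850) = -1*3701/2 = -3701/2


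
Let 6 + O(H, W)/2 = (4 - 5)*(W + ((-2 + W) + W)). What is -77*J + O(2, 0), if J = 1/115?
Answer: -997/115 ≈ -8.6696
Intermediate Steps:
J = 1/115 ≈ 0.0086956
O(H, W) = -8 - 6*W (O(H, W) = -12 + 2*((4 - 5)*(W + ((-2 + W) + W))) = -12 + 2*(-(W + (-2 + 2*W))) = -12 + 2*(-(-2 + 3*W)) = -12 + 2*(2 - 3*W) = -12 + (4 - 6*W) = -8 - 6*W)
-77*J + O(2, 0) = -77*1/115 + (-8 - 6*0) = -77/115 + (-8 + 0) = -77/115 - 8 = -997/115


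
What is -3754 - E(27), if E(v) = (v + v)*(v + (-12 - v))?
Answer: -3106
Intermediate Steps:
E(v) = -24*v (E(v) = (2*v)*(-12) = -24*v)
-3754 - E(27) = -3754 - (-24)*27 = -3754 - 1*(-648) = -3754 + 648 = -3106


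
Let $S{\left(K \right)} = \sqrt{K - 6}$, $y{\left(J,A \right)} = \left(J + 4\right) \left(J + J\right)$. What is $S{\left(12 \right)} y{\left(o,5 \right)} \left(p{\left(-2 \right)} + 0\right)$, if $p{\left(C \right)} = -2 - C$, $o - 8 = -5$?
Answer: $0$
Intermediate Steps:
$o = 3$ ($o = 8 - 5 = 3$)
$y{\left(J,A \right)} = 2 J \left(4 + J\right)$ ($y{\left(J,A \right)} = \left(4 + J\right) 2 J = 2 J \left(4 + J\right)$)
$S{\left(K \right)} = \sqrt{-6 + K}$
$S{\left(12 \right)} y{\left(o,5 \right)} \left(p{\left(-2 \right)} + 0\right) = \sqrt{-6 + 12} \cdot 2 \cdot 3 \left(4 + 3\right) \left(\left(-2 - -2\right) + 0\right) = \sqrt{6} \cdot 2 \cdot 3 \cdot 7 \left(\left(-2 + 2\right) + 0\right) = \sqrt{6} \cdot 42 \left(0 + 0\right) = \sqrt{6} \cdot 42 \cdot 0 = \sqrt{6} \cdot 0 = 0$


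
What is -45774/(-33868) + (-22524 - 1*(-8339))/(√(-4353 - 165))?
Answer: 22887/16934 + 14185*I*√502/1506 ≈ 1.3515 + 211.04*I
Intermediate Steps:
-45774/(-33868) + (-22524 - 1*(-8339))/(√(-4353 - 165)) = -45774*(-1/33868) + (-22524 + 8339)/(√(-4518)) = 22887/16934 - 14185*(-I*√502/1506) = 22887/16934 - (-14185)*I*√502/1506 = 22887/16934 + 14185*I*√502/1506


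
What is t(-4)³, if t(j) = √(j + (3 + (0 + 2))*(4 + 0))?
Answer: 64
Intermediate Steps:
t(j) = √(20 + j) (t(j) = √(j + (3 + 2)*4) = √(j + 5*4) = √(j + 20) = √(20 + j))
t(-4)³ = (√(20 - 4))³ = (√16)³ = 4³ = 64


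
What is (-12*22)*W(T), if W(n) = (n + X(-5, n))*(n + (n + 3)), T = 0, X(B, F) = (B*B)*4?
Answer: -79200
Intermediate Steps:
X(B, F) = 4*B² (X(B, F) = B²*4 = 4*B²)
W(n) = (3 + 2*n)*(100 + n) (W(n) = (n + 4*(-5)²)*(n + (n + 3)) = (n + 4*25)*(n + (3 + n)) = (n + 100)*(3 + 2*n) = (100 + n)*(3 + 2*n) = (3 + 2*n)*(100 + n))
(-12*22)*W(T) = (-12*22)*(300 + 2*0² + 203*0) = -264*(300 + 2*0 + 0) = -264*(300 + 0 + 0) = -264*300 = -79200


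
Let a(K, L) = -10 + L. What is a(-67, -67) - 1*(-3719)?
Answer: 3642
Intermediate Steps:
a(-67, -67) - 1*(-3719) = (-10 - 67) - 1*(-3719) = -77 + 3719 = 3642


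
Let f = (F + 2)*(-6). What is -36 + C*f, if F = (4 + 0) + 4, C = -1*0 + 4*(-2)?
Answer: 444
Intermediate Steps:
C = -8 (C = 0 - 8 = -8)
F = 8 (F = 4 + 4 = 8)
f = -60 (f = (8 + 2)*(-6) = 10*(-6) = -60)
-36 + C*f = -36 - 8*(-60) = -36 + 480 = 444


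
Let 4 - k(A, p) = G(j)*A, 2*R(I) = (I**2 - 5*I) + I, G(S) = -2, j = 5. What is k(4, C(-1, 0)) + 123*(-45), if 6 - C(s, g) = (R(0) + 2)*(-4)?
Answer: -5523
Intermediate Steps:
R(I) = I**2/2 - 2*I (R(I) = ((I**2 - 5*I) + I)/2 = (I**2 - 4*I)/2 = I**2/2 - 2*I)
C(s, g) = 14 (C(s, g) = 6 - ((1/2)*0*(-4 + 0) + 2)*(-4) = 6 - ((1/2)*0*(-4) + 2)*(-4) = 6 - (0 + 2)*(-4) = 6 - 2*(-4) = 6 - 1*(-8) = 6 + 8 = 14)
k(A, p) = 4 + 2*A (k(A, p) = 4 - (-2)*A = 4 + 2*A)
k(4, C(-1, 0)) + 123*(-45) = (4 + 2*4) + 123*(-45) = (4 + 8) - 5535 = 12 - 5535 = -5523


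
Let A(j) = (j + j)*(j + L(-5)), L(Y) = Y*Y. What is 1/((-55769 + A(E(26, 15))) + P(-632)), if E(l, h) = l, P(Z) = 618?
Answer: -1/52499 ≈ -1.9048e-5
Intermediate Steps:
L(Y) = Y²
A(j) = 2*j*(25 + j) (A(j) = (j + j)*(j + (-5)²) = (2*j)*(j + 25) = (2*j)*(25 + j) = 2*j*(25 + j))
1/((-55769 + A(E(26, 15))) + P(-632)) = 1/((-55769 + 2*26*(25 + 26)) + 618) = 1/((-55769 + 2*26*51) + 618) = 1/((-55769 + 2652) + 618) = 1/(-53117 + 618) = 1/(-52499) = -1/52499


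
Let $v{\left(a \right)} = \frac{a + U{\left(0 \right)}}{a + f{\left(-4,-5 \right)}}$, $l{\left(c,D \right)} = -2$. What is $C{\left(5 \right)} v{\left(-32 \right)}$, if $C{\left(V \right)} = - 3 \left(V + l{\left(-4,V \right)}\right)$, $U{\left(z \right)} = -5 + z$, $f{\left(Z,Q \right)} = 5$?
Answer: $- \frac{37}{3} \approx -12.333$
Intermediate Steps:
$v{\left(a \right)} = \frac{-5 + a}{5 + a}$ ($v{\left(a \right)} = \frac{a + \left(-5 + 0\right)}{a + 5} = \frac{a - 5}{5 + a} = \frac{-5 + a}{5 + a}$)
$C{\left(V \right)} = 6 - 3 V$ ($C{\left(V \right)} = - 3 \left(V - 2\right) = - 3 \left(-2 + V\right) = 6 - 3 V$)
$C{\left(5 \right)} v{\left(-32 \right)} = \left(6 - 15\right) \frac{-5 - 32}{5 - 32} = \left(6 - 15\right) \frac{1}{-27} \left(-37\right) = - 9 \left(\left(- \frac{1}{27}\right) \left(-37\right)\right) = \left(-9\right) \frac{37}{27} = - \frac{37}{3}$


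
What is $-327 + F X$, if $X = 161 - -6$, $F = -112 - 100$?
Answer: $-35731$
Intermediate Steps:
$F = -212$
$X = 167$ ($X = 161 + 6 = 167$)
$-327 + F X = -327 - 35404 = -35731$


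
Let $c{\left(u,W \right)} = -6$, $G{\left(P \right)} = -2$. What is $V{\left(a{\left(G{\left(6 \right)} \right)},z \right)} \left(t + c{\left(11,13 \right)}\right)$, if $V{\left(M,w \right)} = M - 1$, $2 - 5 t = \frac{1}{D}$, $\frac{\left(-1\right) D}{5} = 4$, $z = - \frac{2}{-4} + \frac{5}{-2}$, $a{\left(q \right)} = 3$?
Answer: $- \frac{559}{50} \approx -11.18$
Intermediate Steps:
$z = -2$ ($z = \left(-2\right) \left(- \frac{1}{4}\right) + 5 \left(- \frac{1}{2}\right) = \frac{1}{2} - \frac{5}{2} = -2$)
$D = -20$ ($D = \left(-5\right) 4 = -20$)
$t = \frac{41}{100}$ ($t = \frac{2}{5} - \frac{1}{5 \left(-20\right)} = \frac{2}{5} - - \frac{1}{100} = \frac{2}{5} + \frac{1}{100} = \frac{41}{100} \approx 0.41$)
$V{\left(M,w \right)} = -1 + M$
$V{\left(a{\left(G{\left(6 \right)} \right)},z \right)} \left(t + c{\left(11,13 \right)}\right) = \left(-1 + 3\right) \left(\frac{41}{100} - 6\right) = 2 \left(- \frac{559}{100}\right) = - \frac{559}{50}$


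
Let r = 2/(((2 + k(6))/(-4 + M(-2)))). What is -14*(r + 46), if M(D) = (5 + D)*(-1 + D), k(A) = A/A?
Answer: -1568/3 ≈ -522.67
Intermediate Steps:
k(A) = 1
M(D) = (-1 + D)*(5 + D)
r = -26/3 (r = 2/(((2 + 1)/(-4 + (-5 + (-2)² + 4*(-2))))) = 2/((3/(-4 + (-5 + 4 - 8)))) = 2/((3/(-4 - 9))) = 2/((3/(-13))) = 2/((3*(-1/13))) = 2/(-3/13) = 2*(-13/3) = -26/3 ≈ -8.6667)
-14*(r + 46) = -14*(-26/3 + 46) = -14*112/3 = -1568/3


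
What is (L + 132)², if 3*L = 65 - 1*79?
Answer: 145924/9 ≈ 16214.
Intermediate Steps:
L = -14/3 (L = (65 - 1*79)/3 = (65 - 79)/3 = (⅓)*(-14) = -14/3 ≈ -4.6667)
(L + 132)² = (-14/3 + 132)² = (382/3)² = 145924/9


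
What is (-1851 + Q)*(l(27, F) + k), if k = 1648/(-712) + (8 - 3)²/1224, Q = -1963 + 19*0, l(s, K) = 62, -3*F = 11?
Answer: -12403343491/54468 ≈ -2.2772e+5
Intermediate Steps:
F = -11/3 (F = -⅓*11 = -11/3 ≈ -3.6667)
Q = -1963 (Q = -1963 + 0 = -1963)
k = -249919/108936 (k = 1648*(-1/712) + 5²*(1/1224) = -206/89 + 25*(1/1224) = -206/89 + 25/1224 = -249919/108936 ≈ -2.2942)
(-1851 + Q)*(l(27, F) + k) = (-1851 - 1963)*(62 - 249919/108936) = -3814*6504113/108936 = -12403343491/54468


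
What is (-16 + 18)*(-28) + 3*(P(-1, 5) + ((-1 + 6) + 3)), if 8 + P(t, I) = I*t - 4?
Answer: -83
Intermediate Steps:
P(t, I) = -12 + I*t (P(t, I) = -8 + (I*t - 4) = -8 + (-4 + I*t) = -12 + I*t)
(-16 + 18)*(-28) + 3*(P(-1, 5) + ((-1 + 6) + 3)) = (-16 + 18)*(-28) + 3*((-12 + 5*(-1)) + ((-1 + 6) + 3)) = 2*(-28) + 3*((-12 - 5) + (5 + 3)) = -56 + 3*(-17 + 8) = -56 + 3*(-9) = -56 - 27 = -83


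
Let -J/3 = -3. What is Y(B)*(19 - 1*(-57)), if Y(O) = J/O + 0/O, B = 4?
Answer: 171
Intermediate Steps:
J = 9 (J = -3*(-3) = 9)
Y(O) = 9/O (Y(O) = 9/O + 0/O = 9/O + 0 = 9/O)
Y(B)*(19 - 1*(-57)) = (9/4)*(19 - 1*(-57)) = (9*(¼))*(19 + 57) = (9/4)*76 = 171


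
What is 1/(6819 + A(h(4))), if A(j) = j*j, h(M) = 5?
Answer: 1/6844 ≈ 0.00014611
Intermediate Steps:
A(j) = j**2
1/(6819 + A(h(4))) = 1/(6819 + 5**2) = 1/(6819 + 25) = 1/6844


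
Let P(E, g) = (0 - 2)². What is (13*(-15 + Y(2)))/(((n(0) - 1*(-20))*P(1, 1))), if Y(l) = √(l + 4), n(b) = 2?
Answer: -195/88 + 13*√6/88 ≈ -1.8541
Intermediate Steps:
P(E, g) = 4 (P(E, g) = (-2)² = 4)
Y(l) = √(4 + l)
(13*(-15 + Y(2)))/(((n(0) - 1*(-20))*P(1, 1))) = (13*(-15 + √(4 + 2)))/(((2 - 1*(-20))*4)) = (13*(-15 + √6))/(((2 + 20)*4)) = (-195 + 13*√6)/((22*4)) = (-195 + 13*√6)/88 = (-195 + 13*√6)*(1/88) = -195/88 + 13*√6/88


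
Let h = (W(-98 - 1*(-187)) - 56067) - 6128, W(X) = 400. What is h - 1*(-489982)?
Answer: 428187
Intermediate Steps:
h = -61795 (h = (400 - 56067) - 6128 = -55667 - 6128 = -61795)
h - 1*(-489982) = -61795 - 1*(-489982) = -61795 + 489982 = 428187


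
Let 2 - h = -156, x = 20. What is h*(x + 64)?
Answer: 13272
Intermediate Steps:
h = 158 (h = 2 - 1*(-156) = 2 + 156 = 158)
h*(x + 64) = 158*(20 + 64) = 158*84 = 13272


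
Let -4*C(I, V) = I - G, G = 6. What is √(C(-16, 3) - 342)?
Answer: I*√1346/2 ≈ 18.344*I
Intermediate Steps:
C(I, V) = 3/2 - I/4 (C(I, V) = -(I - 1*6)/4 = -(I - 6)/4 = -(-6 + I)/4 = 3/2 - I/4)
√(C(-16, 3) - 342) = √((3/2 - ¼*(-16)) - 342) = √((3/2 + 4) - 342) = √(11/2 - 342) = √(-673/2) = I*√1346/2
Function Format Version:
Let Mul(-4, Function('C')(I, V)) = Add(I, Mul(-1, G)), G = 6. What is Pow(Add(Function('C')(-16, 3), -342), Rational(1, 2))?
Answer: Mul(Rational(1, 2), I, Pow(1346, Rational(1, 2))) ≈ Mul(18.344, I)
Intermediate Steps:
Function('C')(I, V) = Add(Rational(3, 2), Mul(Rational(-1, 4), I)) (Function('C')(I, V) = Mul(Rational(-1, 4), Add(I, Mul(-1, 6))) = Mul(Rational(-1, 4), Add(I, -6)) = Mul(Rational(-1, 4), Add(-6, I)) = Add(Rational(3, 2), Mul(Rational(-1, 4), I)))
Pow(Add(Function('C')(-16, 3), -342), Rational(1, 2)) = Pow(Add(Add(Rational(3, 2), Mul(Rational(-1, 4), -16)), -342), Rational(1, 2)) = Pow(Add(Add(Rational(3, 2), 4), -342), Rational(1, 2)) = Pow(Add(Rational(11, 2), -342), Rational(1, 2)) = Pow(Rational(-673, 2), Rational(1, 2)) = Mul(Rational(1, 2), I, Pow(1346, Rational(1, 2)))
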